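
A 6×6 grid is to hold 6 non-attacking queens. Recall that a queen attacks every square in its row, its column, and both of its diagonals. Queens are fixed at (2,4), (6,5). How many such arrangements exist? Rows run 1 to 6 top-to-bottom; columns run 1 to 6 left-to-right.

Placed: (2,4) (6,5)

1

Branch on row 1: col 1 → 0; col 2 → 1; col 6 → 0.
Sum: 0 + 1 + 0 = 1.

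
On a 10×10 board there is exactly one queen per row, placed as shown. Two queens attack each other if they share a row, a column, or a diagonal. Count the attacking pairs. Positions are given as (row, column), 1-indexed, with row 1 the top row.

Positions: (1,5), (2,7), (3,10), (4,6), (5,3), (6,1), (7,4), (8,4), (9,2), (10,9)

2

Same column: (7,4)–(8,4) (column 4).
Same diagonal: (7,4)–(9,2) (|7−9| = |4−2| = 2).
Total attacking pairs: 2.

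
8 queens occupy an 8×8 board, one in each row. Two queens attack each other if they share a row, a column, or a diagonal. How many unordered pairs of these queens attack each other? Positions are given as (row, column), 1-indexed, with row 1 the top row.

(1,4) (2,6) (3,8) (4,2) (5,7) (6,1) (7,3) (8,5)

0

All columns are distinct and no two queens satisfy |Δrow| = |Δcol|, so no pair attacks.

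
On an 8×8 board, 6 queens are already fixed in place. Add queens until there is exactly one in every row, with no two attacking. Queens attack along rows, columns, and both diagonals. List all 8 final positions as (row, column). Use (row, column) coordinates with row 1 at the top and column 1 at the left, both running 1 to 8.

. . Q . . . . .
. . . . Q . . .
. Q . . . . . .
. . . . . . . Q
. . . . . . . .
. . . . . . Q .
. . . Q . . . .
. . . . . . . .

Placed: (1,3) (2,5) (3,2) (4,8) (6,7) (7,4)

Row 5: attacked by (1,3)→{3,7}; (2,5)→{2,5,8}; (3,2)→{2,4}; (4,8)→{7,8}; (6,7)→{6,7,8}; (7,4)→{2,4,6}. Safe: 1. Place at column 1.
Row 8: attacked by (1,3)→{3}; (2,5)→{5}; (3,2)→{2,7}; (4,8)→{4,8}; (5,1)→{1,4}; (6,7)→{5,7}; (7,4)→{3,4,5}. Safe: 6. Place at column 6.
Columns [3, 5, 2, 8, 1, 7, 4, 6], r−c [-2, -3, 1, -4, 4, -1, 3, 2], r+c [4, 7, 5, 12, 6, 13, 11, 14] are all distinct, so no two queens attack.

(1,3) (2,5) (3,2) (4,8) (5,1) (6,7) (7,4) (8,6)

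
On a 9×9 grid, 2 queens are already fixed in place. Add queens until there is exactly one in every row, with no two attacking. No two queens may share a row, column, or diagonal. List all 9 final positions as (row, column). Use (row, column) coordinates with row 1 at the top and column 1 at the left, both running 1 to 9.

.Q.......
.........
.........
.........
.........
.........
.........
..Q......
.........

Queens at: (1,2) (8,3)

Row 2: attacked by (1,2)→{1,2,3}; (8,3)→{3,9}. Safe: 4, 5, 6, 7, 8. Place at column 7.
Row 3: attacked by (1,2)→{2,4}; (2,7)→{6,7,8}; (8,3)→{3,8}. Safe: 1, 5, 9. Place at column 5.
Row 4: attacked by (1,2)→{2,5}; (2,7)→{5,7,9}; (3,5)→{4,5,6}; (8,3)→{3,7}. Safe: 1, 8. Place at column 8.
Row 5: attacked by (1,2)→{2,6}; (2,7)→{4,7}; (3,5)→{3,5,7}; (4,8)→{7,8,9}; (8,3)→{3,6}. Safe: 1. Place at column 1.
Row 6: attacked by (1,2)→{2,7}; (2,7)→{3,7}; (3,5)→{2,5,8}; (4,8)→{6,8}; (5,1)→{1,2}; (8,3)→{1,3,5}. Safe: 4, 9. Place at column 4.
Row 7: attacked by (1,2)→{2,8}; (2,7)→{2,7}; (3,5)→{1,5,9}; (4,8)→{5,8}; (5,1)→{1,3}; (6,4)→{3,4,5}; (8,3)→{2,3,4}. Safe: 6. Place at column 6.
Row 9: attacked by (1,2)→{2}; (2,7)→{7}; (3,5)→{5}; (4,8)→{3,8}; (5,1)→{1,5}; (6,4)→{1,4,7}; (7,6)→{4,6,8}; (8,3)→{2,3,4}. Safe: 9. Place at column 9.
Columns [2, 7, 5, 8, 1, 4, 6, 3, 9], r−c [-1, -5, -2, -4, 4, 2, 1, 5, 0], r+c [3, 9, 8, 12, 6, 10, 13, 11, 18] are all distinct, so no two queens attack.

(1,2) (2,7) (3,5) (4,8) (5,1) (6,4) (7,6) (8,3) (9,9)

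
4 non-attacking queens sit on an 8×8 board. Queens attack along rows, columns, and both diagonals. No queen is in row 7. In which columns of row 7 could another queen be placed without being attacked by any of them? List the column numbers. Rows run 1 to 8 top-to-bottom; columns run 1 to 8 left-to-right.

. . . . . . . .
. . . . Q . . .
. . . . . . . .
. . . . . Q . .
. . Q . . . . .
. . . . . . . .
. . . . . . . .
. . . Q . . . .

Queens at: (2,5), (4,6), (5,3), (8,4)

(2,5) attacks row 7 at column 5.
(4,6) attacks row 7 at column 6 and diagonals 3.
(5,3) attacks row 7 at column 3 and diagonals 1, 5.
(8,4) attacks row 7 at column 4 and diagonals 3, 5.
Attacked columns: {1, 3, 4, 5, 6}. Safe: {2, 7, 8}.

columns 2, 7, 8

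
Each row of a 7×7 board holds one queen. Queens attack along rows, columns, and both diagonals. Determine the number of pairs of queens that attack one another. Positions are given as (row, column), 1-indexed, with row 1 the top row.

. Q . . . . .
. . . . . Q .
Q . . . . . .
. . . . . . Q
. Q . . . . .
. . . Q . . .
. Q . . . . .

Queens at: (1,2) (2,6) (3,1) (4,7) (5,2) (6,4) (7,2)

Same column: (1,2)–(5,2) (column 2); (1,2)–(7,2) (column 2); (5,2)–(7,2) (column 2).
Same diagonal: (3,1)–(6,4) (|3−6| = |1−4| = 3).
Total attacking pairs: 4.

4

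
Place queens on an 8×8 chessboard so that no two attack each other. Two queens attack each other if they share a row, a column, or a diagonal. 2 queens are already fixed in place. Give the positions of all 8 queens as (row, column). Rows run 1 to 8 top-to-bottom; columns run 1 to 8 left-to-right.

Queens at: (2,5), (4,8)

Row 1: attacked by (2,5)→{4,5,6}; (4,8)→{5,8}. Safe: 1, 2, 3, 7. Place at column 3.
Row 3: attacked by (1,3)→{1,3,5}; (2,5)→{4,5,6}; (4,8)→{7,8}. Safe: 2. Place at column 2.
Row 5: attacked by (1,3)→{3,7}; (2,5)→{2,5,8}; (3,2)→{2,4}; (4,8)→{7,8}. Safe: 1, 6. Place at column 1.
Row 6: attacked by (1,3)→{3,8}; (2,5)→{1,5}; (3,2)→{2,5}; (4,8)→{6,8}; (5,1)→{1,2}. Safe: 4, 7. Place at column 7.
Row 7: attacked by (1,3)→{3}; (2,5)→{5}; (3,2)→{2,6}; (4,8)→{5,8}; (5,1)→{1,3}; (6,7)→{6,7,8}. Safe: 4. Place at column 4.
Row 8: attacked by (1,3)→{3}; (2,5)→{5}; (3,2)→{2,7}; (4,8)→{4,8}; (5,1)→{1,4}; (6,7)→{5,7}; (7,4)→{3,4,5}. Safe: 6. Place at column 6.
Columns [3, 5, 2, 8, 1, 7, 4, 6], r−c [-2, -3, 1, -4, 4, -1, 3, 2], r+c [4, 7, 5, 12, 6, 13, 11, 14] are all distinct, so no two queens attack.

(1,3) (2,5) (3,2) (4,8) (5,1) (6,7) (7,4) (8,6)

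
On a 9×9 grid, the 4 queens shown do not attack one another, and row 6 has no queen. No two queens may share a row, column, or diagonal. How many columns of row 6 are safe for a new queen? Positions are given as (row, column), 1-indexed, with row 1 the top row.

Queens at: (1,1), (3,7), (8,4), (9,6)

(1,1) attacks row 6 at column 1 and diagonals 6.
(3,7) attacks row 6 at column 7 and diagonals 4.
(8,4) attacks row 6 at column 4 and diagonals 2, 6.
(9,6) attacks row 6 at column 6 and diagonals 3, 9.
Attacked columns: {1, 2, 3, 4, 6, 7, 9}. Safe: {5, 8}.

2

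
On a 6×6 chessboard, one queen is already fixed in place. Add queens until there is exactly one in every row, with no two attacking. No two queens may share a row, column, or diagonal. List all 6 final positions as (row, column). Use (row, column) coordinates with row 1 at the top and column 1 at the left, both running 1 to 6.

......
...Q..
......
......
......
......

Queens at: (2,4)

Row 1: attacked by (2,4)→{3,4,5}. Safe: 1, 2, 6. Place at column 2.
Row 3: attacked by (1,2)→{2,4}; (2,4)→{3,4,5}. Safe: 1, 6. Place at column 6.
Row 4: attacked by (1,2)→{2,5}; (2,4)→{2,4,6}; (3,6)→{5,6}. Safe: 1, 3. Place at column 1.
Row 5: attacked by (1,2)→{2,6}; (2,4)→{1,4}; (3,6)→{4,6}; (4,1)→{1,2}. Safe: 3, 5. Place at column 3.
Row 6: attacked by (1,2)→{2}; (2,4)→{4}; (3,6)→{3,6}; (4,1)→{1,3}; (5,3)→{2,3,4}. Safe: 5. Place at column 5.
Columns [2, 4, 6, 1, 3, 5], r−c [-1, -2, -3, 3, 2, 1], r+c [3, 6, 9, 5, 8, 11] are all distinct, so no two queens attack.

(1,2) (2,4) (3,6) (4,1) (5,3) (6,5)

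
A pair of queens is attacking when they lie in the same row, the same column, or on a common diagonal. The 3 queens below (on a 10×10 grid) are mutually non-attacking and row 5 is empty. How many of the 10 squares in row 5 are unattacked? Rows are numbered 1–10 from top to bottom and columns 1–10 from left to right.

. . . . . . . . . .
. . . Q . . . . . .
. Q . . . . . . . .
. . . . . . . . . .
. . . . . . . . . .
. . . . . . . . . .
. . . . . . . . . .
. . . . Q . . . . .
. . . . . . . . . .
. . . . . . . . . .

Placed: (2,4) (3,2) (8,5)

(2,4) attacks row 5 at column 4 and diagonals 1, 7.
(3,2) attacks row 5 at column 2 and diagonals 4.
(8,5) attacks row 5 at column 5 and diagonals 2, 8.
Attacked columns: {1, 2, 4, 5, 7, 8}. Safe: {3, 6, 9, 10}.

4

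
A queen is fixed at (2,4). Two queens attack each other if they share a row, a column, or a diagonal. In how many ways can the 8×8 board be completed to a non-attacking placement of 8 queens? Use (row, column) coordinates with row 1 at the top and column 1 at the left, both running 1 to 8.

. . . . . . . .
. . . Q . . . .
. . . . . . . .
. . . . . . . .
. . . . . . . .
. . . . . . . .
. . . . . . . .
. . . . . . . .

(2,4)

Branch on row 1: col 1 → 0; col 2 → 1; col 6 → 4; col 7 → 2; col 8 → 1.
Sum: 0 + 1 + 4 + 2 + 1 = 8.

8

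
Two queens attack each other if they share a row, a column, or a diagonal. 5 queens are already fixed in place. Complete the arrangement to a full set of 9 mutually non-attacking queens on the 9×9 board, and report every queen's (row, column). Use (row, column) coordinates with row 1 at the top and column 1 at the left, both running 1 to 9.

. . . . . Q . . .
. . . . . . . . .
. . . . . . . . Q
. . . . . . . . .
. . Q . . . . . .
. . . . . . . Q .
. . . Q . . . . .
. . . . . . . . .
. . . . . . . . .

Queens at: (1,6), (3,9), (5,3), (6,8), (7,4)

Row 2: attacked by (1,6)→{5,6,7}; (3,9)→{8,9}; (5,3)→{3,6}; (6,8)→{4,8}; (7,4)→{4,9}. Safe: 1, 2. Place at column 2.
Row 4: attacked by (1,6)→{3,6,9}; (2,2)→{2,4}; (3,9)→{8,9}; (5,3)→{2,3,4}; (6,8)→{6,8}; (7,4)→{1,4,7}. Safe: 5. Place at column 5.
Row 8: attacked by (1,6)→{6}; (2,2)→{2,8}; (3,9)→{4,9}; (4,5)→{1,5,9}; (5,3)→{3,6}; (6,8)→{6,8}; (7,4)→{3,4,5}. Safe: 7. Place at column 7.
Row 9: attacked by (1,6)→{6}; (2,2)→{2,9}; (3,9)→{3,9}; (4,5)→{5}; (5,3)→{3,7}; (6,8)→{5,8}; (7,4)→{2,4,6}; (8,7)→{6,7,8}. Safe: 1. Place at column 1.
Columns [6, 2, 9, 5, 3, 8, 4, 7, 1], r−c [-5, 0, -6, -1, 2, -2, 3, 1, 8], r+c [7, 4, 12, 9, 8, 14, 11, 15, 10] are all distinct, so no two queens attack.

(1,6) (2,2) (3,9) (4,5) (5,3) (6,8) (7,4) (8,7) (9,1)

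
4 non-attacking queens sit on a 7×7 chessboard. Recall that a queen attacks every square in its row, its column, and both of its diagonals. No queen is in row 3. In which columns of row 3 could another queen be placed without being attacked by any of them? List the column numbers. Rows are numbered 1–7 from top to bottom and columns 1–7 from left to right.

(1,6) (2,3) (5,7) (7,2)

columns 1

(1,6) attacks row 3 at column 6 and diagonals 4.
(2,3) attacks row 3 at column 3 and diagonals 2, 4.
(5,7) attacks row 3 at column 7 and diagonals 5.
(7,2) attacks row 3 at column 2 and diagonals 6.
Attacked columns: {2, 3, 4, 5, 6, 7}. Safe: {1}.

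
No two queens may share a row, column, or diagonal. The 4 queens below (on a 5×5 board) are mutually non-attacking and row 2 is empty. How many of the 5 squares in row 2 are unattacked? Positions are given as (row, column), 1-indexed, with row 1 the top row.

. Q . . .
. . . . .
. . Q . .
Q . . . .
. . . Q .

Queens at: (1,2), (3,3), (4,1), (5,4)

1

(1,2) attacks row 2 at column 2 and diagonals 1, 3.
(3,3) attacks row 2 at column 3 and diagonals 2, 4.
(4,1) attacks row 2 at column 1 and diagonals 3.
(5,4) attacks row 2 at column 4 and diagonals 1.
Attacked columns: {1, 2, 3, 4}. Safe: {5}.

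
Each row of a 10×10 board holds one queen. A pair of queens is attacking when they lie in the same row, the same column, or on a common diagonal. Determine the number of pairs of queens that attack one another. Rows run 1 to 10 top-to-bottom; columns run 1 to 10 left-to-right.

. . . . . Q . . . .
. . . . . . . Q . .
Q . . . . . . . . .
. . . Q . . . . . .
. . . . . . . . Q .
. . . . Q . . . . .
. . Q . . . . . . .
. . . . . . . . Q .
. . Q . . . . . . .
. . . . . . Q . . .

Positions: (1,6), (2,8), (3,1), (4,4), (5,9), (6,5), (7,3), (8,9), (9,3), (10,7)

4

Same column: (5,9)–(8,9) (column 9); (7,3)–(9,3) (column 3).
Same diagonal: (2,8)–(7,3) (|2−7| = |8−3| = 5); (8,9)–(10,7) (|8−10| = |9−7| = 2).
Total attacking pairs: 4.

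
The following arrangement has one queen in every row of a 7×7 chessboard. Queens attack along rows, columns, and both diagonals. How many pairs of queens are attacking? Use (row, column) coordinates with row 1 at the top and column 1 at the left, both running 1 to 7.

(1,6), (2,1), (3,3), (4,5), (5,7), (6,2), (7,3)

2

Same column: (3,3)–(7,3) (column 3).
Same diagonal: (6,2)–(7,3) (|6−7| = |2−3| = 1).
Total attacking pairs: 2.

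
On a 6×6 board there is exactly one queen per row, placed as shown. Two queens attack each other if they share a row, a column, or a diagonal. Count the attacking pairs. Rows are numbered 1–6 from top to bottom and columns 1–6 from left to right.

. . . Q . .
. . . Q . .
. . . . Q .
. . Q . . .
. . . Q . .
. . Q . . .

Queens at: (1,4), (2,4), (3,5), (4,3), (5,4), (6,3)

Same column: (1,4)–(2,4) (column 4); (1,4)–(5,4) (column 4); (2,4)–(5,4) (column 4); (4,3)–(6,3) (column 3).
Same diagonal: (2,4)–(3,5) (|2−3| = |4−5| = 1); (4,3)–(5,4) (|4−5| = |3−4| = 1); (5,4)–(6,3) (|5−6| = |4−3| = 1).
Total attacking pairs: 7.

7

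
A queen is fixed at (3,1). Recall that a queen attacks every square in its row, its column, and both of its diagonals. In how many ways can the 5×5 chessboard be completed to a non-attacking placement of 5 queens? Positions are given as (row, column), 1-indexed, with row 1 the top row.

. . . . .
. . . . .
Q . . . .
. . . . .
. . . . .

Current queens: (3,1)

2

Branch on row 1: col 2 → 1; col 4 → 0; col 5 → 1.
Sum: 1 + 0 + 1 = 2.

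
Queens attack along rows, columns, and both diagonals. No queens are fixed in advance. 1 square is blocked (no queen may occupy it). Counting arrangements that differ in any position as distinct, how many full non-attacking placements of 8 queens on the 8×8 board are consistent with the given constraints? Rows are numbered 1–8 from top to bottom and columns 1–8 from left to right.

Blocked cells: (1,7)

84

Branch on row 1: col 1 → 4; col 2 → 8; col 3 → 16; col 4 → 18; col 5 → 18; col 6 → 16; col 8 → 4.
Sum: 4 + 8 + 16 + 18 + 18 + 16 + 4 = 84.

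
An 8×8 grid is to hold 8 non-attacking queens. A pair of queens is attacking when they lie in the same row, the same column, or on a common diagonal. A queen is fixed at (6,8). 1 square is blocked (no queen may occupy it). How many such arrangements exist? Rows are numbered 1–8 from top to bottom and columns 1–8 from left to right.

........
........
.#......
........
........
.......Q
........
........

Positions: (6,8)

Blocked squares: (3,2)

16

Branch on row 1: col 1 → 0; col 2 → 3; col 4 → 4; col 5 → 4; col 6 → 4; col 7 → 1.
Sum: 0 + 3 + 4 + 4 + 4 + 1 = 16.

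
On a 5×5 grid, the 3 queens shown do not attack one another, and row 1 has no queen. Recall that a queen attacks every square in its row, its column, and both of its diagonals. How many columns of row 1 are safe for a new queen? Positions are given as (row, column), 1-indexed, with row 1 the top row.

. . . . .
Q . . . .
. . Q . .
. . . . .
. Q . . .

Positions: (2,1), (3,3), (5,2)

(2,1) attacks row 1 at column 1 and diagonals 2.
(3,3) attacks row 1 at column 3 and diagonals 1, 5.
(5,2) attacks row 1 at column 2.
Attacked columns: {1, 2, 3, 5}. Safe: {4}.

1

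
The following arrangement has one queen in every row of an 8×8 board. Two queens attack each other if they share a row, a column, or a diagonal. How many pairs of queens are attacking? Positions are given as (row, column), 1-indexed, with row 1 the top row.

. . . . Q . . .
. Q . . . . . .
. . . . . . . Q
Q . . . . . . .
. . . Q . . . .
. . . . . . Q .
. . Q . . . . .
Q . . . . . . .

2

Same column: (4,1)–(8,1) (column 1).
Same diagonal: (5,4)–(8,1) (|5−8| = |4−1| = 3).
Total attacking pairs: 2.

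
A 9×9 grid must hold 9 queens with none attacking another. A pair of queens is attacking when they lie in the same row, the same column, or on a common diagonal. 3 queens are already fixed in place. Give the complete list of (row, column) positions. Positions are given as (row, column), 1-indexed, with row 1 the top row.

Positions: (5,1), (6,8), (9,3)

(1,6) (2,9) (3,7) (4,4) (5,1) (6,8) (7,2) (8,5) (9,3)

Row 1: attacked by (5,1)→{1,5}; (6,8)→{3,8}; (9,3)→{3}. Safe: 2, 4, 6, 7, 9. Place at column 6.
Row 2: attacked by (1,6)→{5,6,7}; (5,1)→{1,4}; (6,8)→{4,8}; (9,3)→{3}. Safe: 2, 9. Place at column 9.
Row 3: attacked by (1,6)→{4,6,8}; (2,9)→{8,9}; (5,1)→{1,3}; (6,8)→{5,8}; (9,3)→{3,9}. Safe: 2, 7. Place at column 7.
Row 4: attacked by (1,6)→{3,6,9}; (2,9)→{7,9}; (3,7)→{6,7,8}; (5,1)→{1,2}; (6,8)→{6,8}; (9,3)→{3,8}. Safe: 4, 5. Place at column 4.
Row 7: attacked by (1,6)→{6}; (2,9)→{4,9}; (3,7)→{3,7}; (4,4)→{1,4,7}; (5,1)→{1,3}; (6,8)→{7,8,9}; (9,3)→{1,3,5}. Safe: 2. Place at column 2.
Row 8: attacked by (1,6)→{6}; (2,9)→{3,9}; (3,7)→{2,7}; (4,4)→{4,8}; (5,1)→{1,4}; (6,8)→{6,8}; (7,2)→{1,2,3}; (9,3)→{2,3,4}. Safe: 5. Place at column 5.
Columns [6, 9, 7, 4, 1, 8, 2, 5, 3], r−c [-5, -7, -4, 0, 4, -2, 5, 3, 6], r+c [7, 11, 10, 8, 6, 14, 9, 13, 12] are all distinct, so no two queens attack.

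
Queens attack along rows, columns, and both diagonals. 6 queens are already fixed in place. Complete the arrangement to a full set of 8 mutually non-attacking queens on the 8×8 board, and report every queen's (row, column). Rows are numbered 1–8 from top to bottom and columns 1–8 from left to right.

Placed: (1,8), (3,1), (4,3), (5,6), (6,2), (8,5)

Row 2: attacked by (1,8)→{7,8}; (3,1)→{1,2}; (4,3)→{1,3,5}; (5,6)→{3,6}; (6,2)→{2,6}; (8,5)→{5}. Safe: 4. Place at column 4.
Row 7: attacked by (1,8)→{2,8}; (2,4)→{4}; (3,1)→{1,5}; (4,3)→{3,6}; (5,6)→{4,6,8}; (6,2)→{1,2,3}; (8,5)→{4,5,6}. Safe: 7. Place at column 7.
Columns [8, 4, 1, 3, 6, 2, 7, 5], r−c [-7, -2, 2, 1, -1, 4, 0, 3], r+c [9, 6, 4, 7, 11, 8, 14, 13] are all distinct, so no two queens attack.

(1,8) (2,4) (3,1) (4,3) (5,6) (6,2) (7,7) (8,5)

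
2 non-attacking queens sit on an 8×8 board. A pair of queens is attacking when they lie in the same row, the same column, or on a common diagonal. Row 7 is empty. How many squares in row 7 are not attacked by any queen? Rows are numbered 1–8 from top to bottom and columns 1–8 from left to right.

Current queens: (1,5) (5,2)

5

(1,5) attacks row 7 at column 5.
(5,2) attacks row 7 at column 2 and diagonals 4.
Attacked columns: {2, 4, 5}. Safe: {1, 3, 6, 7, 8}.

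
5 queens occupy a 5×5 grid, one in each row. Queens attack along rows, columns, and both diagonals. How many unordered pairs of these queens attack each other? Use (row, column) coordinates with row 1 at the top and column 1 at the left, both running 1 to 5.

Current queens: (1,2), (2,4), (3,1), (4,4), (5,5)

2

Same column: (2,4)–(4,4) (column 4).
Same diagonal: (4,4)–(5,5) (|4−5| = |4−5| = 1).
Total attacking pairs: 2.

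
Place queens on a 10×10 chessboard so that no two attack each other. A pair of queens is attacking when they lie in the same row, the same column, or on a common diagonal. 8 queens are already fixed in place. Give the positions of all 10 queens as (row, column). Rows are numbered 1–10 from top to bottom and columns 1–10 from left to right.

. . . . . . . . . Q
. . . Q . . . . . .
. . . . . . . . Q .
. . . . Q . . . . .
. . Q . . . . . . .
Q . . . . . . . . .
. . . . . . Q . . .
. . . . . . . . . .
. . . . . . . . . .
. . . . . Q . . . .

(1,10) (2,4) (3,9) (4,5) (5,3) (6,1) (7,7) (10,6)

Row 8: attacked by (1,10)→{3,10}; (2,4)→{4,10}; (3,9)→{4,9}; (4,5)→{1,5,9}; (5,3)→{3,6}; (6,1)→{1,3}; (7,7)→{6,7,8}; (10,6)→{4,6,8}. Safe: 2. Place at column 2.
Row 9: attacked by (1,10)→{2,10}; (2,4)→{4}; (3,9)→{3,9}; (4,5)→{5,10}; (5,3)→{3,7}; (6,1)→{1,4}; (7,7)→{5,7,9}; (8,2)→{1,2,3}; (10,6)→{5,6,7}. Safe: 8. Place at column 8.
Columns [10, 4, 9, 5, 3, 1, 7, 2, 8, 6], r−c [-9, -2, -6, -1, 2, 5, 0, 6, 1, 4], r+c [11, 6, 12, 9, 8, 7, 14, 10, 17, 16] are all distinct, so no two queens attack.

(1,10) (2,4) (3,9) (4,5) (5,3) (6,1) (7,7) (8,2) (9,8) (10,6)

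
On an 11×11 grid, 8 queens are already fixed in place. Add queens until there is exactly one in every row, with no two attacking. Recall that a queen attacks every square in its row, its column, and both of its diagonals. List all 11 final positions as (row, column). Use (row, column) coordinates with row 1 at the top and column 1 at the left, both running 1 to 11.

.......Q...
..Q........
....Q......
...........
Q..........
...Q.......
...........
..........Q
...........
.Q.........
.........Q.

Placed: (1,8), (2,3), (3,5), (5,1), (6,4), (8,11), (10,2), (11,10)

(1,8) (2,3) (3,5) (4,9) (5,1) (6,4) (7,7) (8,11) (9,6) (10,2) (11,10)

Row 4: attacked by (1,8)→{5,8,11}; (2,3)→{1,3,5}; (3,5)→{4,5,6}; (5,1)→{1,2}; (6,4)→{2,4,6}; (8,11)→{7,11}; (10,2)→{2,8}; (11,10)→{3,10}. Safe: 9. Place at column 9.
Row 7: attacked by (1,8)→{2,8}; (2,3)→{3,8}; (3,5)→{1,5,9}; (4,9)→{6,9}; (5,1)→{1,3}; (6,4)→{3,4,5}; (8,11)→{10,11}; (10,2)→{2,5}; (11,10)→{6,10}. Safe: 7. Place at column 7.
Row 9: attacked by (1,8)→{8}; (2,3)→{3,10}; (3,5)→{5,11}; (4,9)→{4,9}; (5,1)→{1,5}; (6,4)→{1,4,7}; (7,7)→{5,7,9}; (8,11)→{10,11}; (10,2)→{1,2,3}; (11,10)→{8,10}. Safe: 6. Place at column 6.
Columns [8, 3, 5, 9, 1, 4, 7, 11, 6, 2, 10], r−c [-7, -1, -2, -5, 4, 2, 0, -3, 3, 8, 1], r+c [9, 5, 8, 13, 6, 10, 14, 19, 15, 12, 21] are all distinct, so no two queens attack.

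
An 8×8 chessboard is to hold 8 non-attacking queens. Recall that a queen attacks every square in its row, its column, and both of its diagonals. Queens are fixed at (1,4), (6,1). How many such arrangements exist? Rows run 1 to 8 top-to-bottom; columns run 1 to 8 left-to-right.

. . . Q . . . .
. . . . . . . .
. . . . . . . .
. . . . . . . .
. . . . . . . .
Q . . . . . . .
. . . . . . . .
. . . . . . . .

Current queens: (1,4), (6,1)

4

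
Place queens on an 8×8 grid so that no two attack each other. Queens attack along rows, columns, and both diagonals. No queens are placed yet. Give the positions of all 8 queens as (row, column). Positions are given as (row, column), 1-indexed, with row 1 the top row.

(1,7) (2,2) (3,6) (4,3) (5,1) (6,4) (7,8) (8,5)

Row 1: Safe: 1, 2, 3, 4, 5, 6, 7, 8. Place at column 7.
Row 2: attacked by (1,7)→{6,7,8}. Safe: 1, 2, 3, 4, 5. Place at column 2.
Row 3: attacked by (1,7)→{5,7}; (2,2)→{1,2,3}. Safe: 4, 6, 8. Place at column 6.
Row 4: attacked by (1,7)→{4,7}; (2,2)→{2,4}; (3,6)→{5,6,7}. Safe: 1, 3, 8. Place at column 3.
Row 5: attacked by (1,7)→{3,7}; (2,2)→{2,5}; (3,6)→{4,6,8}; (4,3)→{2,3,4}. Safe: 1. Place at column 1.
Row 6: attacked by (1,7)→{2,7}; (2,2)→{2,6}; (3,6)→{3,6}; (4,3)→{1,3,5}; (5,1)→{1,2}. Safe: 4, 8. Place at column 4.
Row 7: attacked by (1,7)→{1,7}; (2,2)→{2,7}; (3,6)→{2,6}; (4,3)→{3,6}; (5,1)→{1,3}; (6,4)→{3,4,5}. Safe: 8. Place at column 8.
Row 8: attacked by (1,7)→{7}; (2,2)→{2,8}; (3,6)→{1,6}; (4,3)→{3,7}; (5,1)→{1,4}; (6,4)→{2,4,6}; (7,8)→{7,8}. Safe: 5. Place at column 5.
Columns [7, 2, 6, 3, 1, 4, 8, 5], r−c [-6, 0, -3, 1, 4, 2, -1, 3], r+c [8, 4, 9, 7, 6, 10, 15, 13] are all distinct, so no two queens attack.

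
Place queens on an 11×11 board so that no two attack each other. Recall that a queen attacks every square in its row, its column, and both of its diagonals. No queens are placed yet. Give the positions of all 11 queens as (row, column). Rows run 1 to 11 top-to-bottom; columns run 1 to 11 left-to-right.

(1,10) (2,6) (3,2) (4,11) (5,1) (6,3) (7,7) (8,9) (9,4) (10,8) (11,5)

Row 1: Safe: 1, 2, 3, 4, 5, 6, 7, 8, 9, 10, 11. Place at column 10.
Row 2: attacked by (1,10)→{9,10,11}. Safe: 1, 2, 3, 4, 5, 6, 7, 8. Place at column 6.
Row 3: attacked by (1,10)→{8,10}; (2,6)→{5,6,7}. Safe: 1, 2, 3, 4, 9, 11. Place at column 2.
Row 4: attacked by (1,10)→{7,10}; (2,6)→{4,6,8}; (3,2)→{1,2,3}. Safe: 5, 9, 11. Place at column 11.
Row 5: attacked by (1,10)→{6,10}; (2,6)→{3,6,9}; (3,2)→{2,4}; (4,11)→{10,11}. Safe: 1, 5, 7, 8. Place at column 1.
Row 6: attacked by (1,10)→{5,10}; (2,6)→{2,6,10}; (3,2)→{2,5}; (4,11)→{9,11}; (5,1)→{1,2}. Safe: 3, 4, 7, 8. Place at column 3.
Row 7: attacked by (1,10)→{4,10}; (2,6)→{1,6,11}; (3,2)→{2,6}; (4,11)→{8,11}; (5,1)→{1,3}; (6,3)→{2,3,4}. Safe: 5, 7, 9. Place at column 7.
Row 8: attacked by (1,10)→{3,10}; (2,6)→{6}; (3,2)→{2,7}; (4,11)→{7,11}; (5,1)→{1,4}; (6,3)→{1,3,5}; (7,7)→{6,7,8}. Safe: 9. Place at column 9.
Row 9: attacked by (1,10)→{2,10}; (2,6)→{6}; (3,2)→{2,8}; (4,11)→{6,11}; (5,1)→{1,5}; (6,3)→{3,6}; (7,7)→{5,7,9}; (8,9)→{8,9,10}. Safe: 4. Place at column 4.
Row 10: attacked by (1,10)→{1,10}; (2,6)→{6}; (3,2)→{2,9}; (4,11)→{5,11}; (5,1)→{1,6}; (6,3)→{3,7}; (7,7)→{4,7,10}; (8,9)→{7,9,11}; (9,4)→{3,4,5}. Safe: 8. Place at column 8.
Row 11: attacked by (1,10)→{10}; (2,6)→{6}; (3,2)→{2,10}; (4,11)→{4,11}; (5,1)→{1,7}; (6,3)→{3,8}; (7,7)→{3,7,11}; (8,9)→{6,9}; (9,4)→{2,4,6}; (10,8)→{7,8,9}. Safe: 5. Place at column 5.
Columns [10, 6, 2, 11, 1, 3, 7, 9, 4, 8, 5], r−c [-9, -4, 1, -7, 4, 3, 0, -1, 5, 2, 6], r+c [11, 8, 5, 15, 6, 9, 14, 17, 13, 18, 16] are all distinct, so no two queens attack.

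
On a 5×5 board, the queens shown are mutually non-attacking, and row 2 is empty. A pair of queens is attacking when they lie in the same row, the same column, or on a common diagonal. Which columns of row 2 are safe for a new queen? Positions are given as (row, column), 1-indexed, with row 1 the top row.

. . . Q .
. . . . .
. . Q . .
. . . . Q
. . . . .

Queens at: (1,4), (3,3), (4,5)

columns 1

(1,4) attacks row 2 at column 4 and diagonals 3, 5.
(3,3) attacks row 2 at column 3 and diagonals 2, 4.
(4,5) attacks row 2 at column 5 and diagonals 3.
Attacked columns: {2, 3, 4, 5}. Safe: {1}.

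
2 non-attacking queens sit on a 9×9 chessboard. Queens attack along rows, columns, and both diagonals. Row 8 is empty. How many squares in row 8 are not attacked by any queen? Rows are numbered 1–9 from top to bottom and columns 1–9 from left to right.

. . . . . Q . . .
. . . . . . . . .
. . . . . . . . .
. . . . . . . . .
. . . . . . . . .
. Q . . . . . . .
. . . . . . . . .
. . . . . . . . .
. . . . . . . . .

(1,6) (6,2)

(1,6) attacks row 8 at column 6.
(6,2) attacks row 8 at column 2 and diagonals 4.
Attacked columns: {2, 4, 6}. Safe: {1, 3, 5, 7, 8, 9}.

6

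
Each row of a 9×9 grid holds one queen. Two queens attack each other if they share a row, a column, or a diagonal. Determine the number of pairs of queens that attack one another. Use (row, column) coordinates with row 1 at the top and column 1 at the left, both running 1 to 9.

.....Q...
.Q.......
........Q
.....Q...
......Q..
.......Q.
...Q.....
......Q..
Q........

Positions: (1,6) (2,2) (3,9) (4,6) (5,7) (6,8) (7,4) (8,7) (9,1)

7

Same column: (1,6)–(4,6) (column 6); (5,7)–(8,7) (column 7).
Same diagonal: (3,9)–(5,7) (|3−5| = |9−7| = 2); (4,6)–(5,7) (|4−5| = |6−7| = 1); (4,6)–(6,8) (|4−6| = |6−8| = 2); (4,6)–(9,1) (|4−9| = |6−1| = 5); (5,7)–(6,8) (|5−6| = |7−8| = 1).
Total attacking pairs: 7.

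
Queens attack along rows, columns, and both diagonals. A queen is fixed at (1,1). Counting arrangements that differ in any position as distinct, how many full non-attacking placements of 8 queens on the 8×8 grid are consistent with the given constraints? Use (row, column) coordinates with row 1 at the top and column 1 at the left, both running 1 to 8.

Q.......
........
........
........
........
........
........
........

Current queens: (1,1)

Branch on row 2: col 3 → 0; col 4 → 0; col 5 → 1; col 6 → 1; col 7 → 2; col 8 → 0.
Sum: 0 + 0 + 1 + 1 + 2 + 0 = 4.

4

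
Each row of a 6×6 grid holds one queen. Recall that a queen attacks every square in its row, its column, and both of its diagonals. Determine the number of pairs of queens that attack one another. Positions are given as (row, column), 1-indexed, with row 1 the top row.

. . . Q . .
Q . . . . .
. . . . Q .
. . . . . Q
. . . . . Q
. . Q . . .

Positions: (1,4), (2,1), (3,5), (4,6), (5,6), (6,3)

Same column: (4,6)–(5,6) (column 6).
Same diagonal: (3,5)–(4,6) (|3−4| = |5−6| = 1).
Total attacking pairs: 2.

2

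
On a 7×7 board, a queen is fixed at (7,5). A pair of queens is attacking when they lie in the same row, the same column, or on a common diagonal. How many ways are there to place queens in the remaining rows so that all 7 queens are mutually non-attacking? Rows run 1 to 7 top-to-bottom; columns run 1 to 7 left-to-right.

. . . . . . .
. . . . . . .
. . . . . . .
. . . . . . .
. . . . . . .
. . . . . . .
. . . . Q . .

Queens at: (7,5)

6

Branch on row 1: col 1 → 1; col 2 → 1; col 3 → 2; col 4 → 1; col 6 → 0; col 7 → 1.
Sum: 1 + 1 + 2 + 1 + 0 + 1 = 6.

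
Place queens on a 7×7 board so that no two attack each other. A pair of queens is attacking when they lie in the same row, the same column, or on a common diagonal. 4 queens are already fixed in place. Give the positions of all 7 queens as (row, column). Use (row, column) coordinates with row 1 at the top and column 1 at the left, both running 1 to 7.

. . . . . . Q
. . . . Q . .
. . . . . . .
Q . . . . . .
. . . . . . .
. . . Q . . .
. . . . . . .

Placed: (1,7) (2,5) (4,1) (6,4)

Row 3: attacked by (1,7)→{5,7}; (2,5)→{4,5,6}; (4,1)→{1,2}; (6,4)→{1,4,7}. Safe: 3. Place at column 3.
Row 5: attacked by (1,7)→{3,7}; (2,5)→{2,5}; (3,3)→{1,3,5}; (4,1)→{1,2}; (6,4)→{3,4,5}. Safe: 6. Place at column 6.
Row 7: attacked by (1,7)→{1,7}; (2,5)→{5}; (3,3)→{3,7}; (4,1)→{1,4}; (5,6)→{4,6}; (6,4)→{3,4,5}. Safe: 2. Place at column 2.
Columns [7, 5, 3, 1, 6, 4, 2], r−c [-6, -3, 0, 3, -1, 2, 5], r+c [8, 7, 6, 5, 11, 10, 9] are all distinct, so no two queens attack.

(1,7) (2,5) (3,3) (4,1) (5,6) (6,4) (7,2)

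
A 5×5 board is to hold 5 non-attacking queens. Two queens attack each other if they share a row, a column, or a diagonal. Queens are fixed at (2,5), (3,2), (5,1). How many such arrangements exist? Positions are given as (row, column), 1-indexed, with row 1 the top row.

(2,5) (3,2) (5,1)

1

Branch on row 1: col 3 → 1.
Sum: 1 = 1.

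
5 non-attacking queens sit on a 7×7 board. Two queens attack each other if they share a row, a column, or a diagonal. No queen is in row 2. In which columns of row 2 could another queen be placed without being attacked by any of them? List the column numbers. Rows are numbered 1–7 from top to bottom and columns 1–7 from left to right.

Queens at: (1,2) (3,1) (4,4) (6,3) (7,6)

(1,2) attacks row 2 at column 2 and diagonals 1, 3.
(3,1) attacks row 2 at column 1 and diagonals 2.
(4,4) attacks row 2 at column 4 and diagonals 2, 6.
(6,3) attacks row 2 at column 3 and diagonals 7.
(7,6) attacks row 2 at column 6 and diagonals 1.
Attacked columns: {1, 2, 3, 4, 6, 7}. Safe: {5}.

columns 5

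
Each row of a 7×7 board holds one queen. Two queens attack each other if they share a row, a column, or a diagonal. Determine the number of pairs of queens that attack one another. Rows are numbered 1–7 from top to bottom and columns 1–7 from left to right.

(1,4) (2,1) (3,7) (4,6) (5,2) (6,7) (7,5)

2

Same column: (3,7)–(6,7) (column 7).
Same diagonal: (3,7)–(4,6) (|3−4| = |7−6| = 1).
Total attacking pairs: 2.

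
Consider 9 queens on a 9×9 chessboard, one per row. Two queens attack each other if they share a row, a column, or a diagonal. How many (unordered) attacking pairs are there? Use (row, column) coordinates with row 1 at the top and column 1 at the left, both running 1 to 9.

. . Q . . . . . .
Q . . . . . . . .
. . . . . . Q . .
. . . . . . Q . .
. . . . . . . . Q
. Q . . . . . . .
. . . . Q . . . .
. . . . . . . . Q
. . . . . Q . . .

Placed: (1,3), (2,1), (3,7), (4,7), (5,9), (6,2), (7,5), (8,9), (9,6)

3

Same column: (3,7)–(4,7) (column 7); (5,9)–(8,9) (column 9).
Same diagonal: (3,7)–(5,9) (|3−5| = |7−9| = 2).
Total attacking pairs: 3.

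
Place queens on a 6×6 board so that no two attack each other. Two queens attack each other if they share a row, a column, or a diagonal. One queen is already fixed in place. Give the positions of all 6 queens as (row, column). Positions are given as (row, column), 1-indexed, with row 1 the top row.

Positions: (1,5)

(1,5) (2,3) (3,1) (4,6) (5,4) (6,2)

Row 2: attacked by (1,5)→{4,5,6}. Safe: 1, 2, 3. Place at column 3.
Row 3: attacked by (1,5)→{3,5}; (2,3)→{2,3,4}. Safe: 1, 6. Place at column 1.
Row 4: attacked by (1,5)→{2,5}; (2,3)→{1,3,5}; (3,1)→{1,2}. Safe: 4, 6. Place at column 6.
Row 5: attacked by (1,5)→{1,5}; (2,3)→{3,6}; (3,1)→{1,3}; (4,6)→{5,6}. Safe: 2, 4. Place at column 4.
Row 6: attacked by (1,5)→{5}; (2,3)→{3}; (3,1)→{1,4}; (4,6)→{4,6}; (5,4)→{3,4,5}. Safe: 2. Place at column 2.
Columns [5, 3, 1, 6, 4, 2], r−c [-4, -1, 2, -2, 1, 4], r+c [6, 5, 4, 10, 9, 8] are all distinct, so no two queens attack.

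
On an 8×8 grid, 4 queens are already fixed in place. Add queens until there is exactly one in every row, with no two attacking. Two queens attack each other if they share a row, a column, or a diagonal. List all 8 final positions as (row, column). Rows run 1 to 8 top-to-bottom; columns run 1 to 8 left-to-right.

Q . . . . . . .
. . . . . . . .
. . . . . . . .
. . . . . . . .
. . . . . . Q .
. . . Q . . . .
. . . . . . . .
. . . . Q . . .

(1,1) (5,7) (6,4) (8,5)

(1,1) (2,6) (3,8) (4,3) (5,7) (6,4) (7,2) (8,5)

Row 2: attacked by (1,1)→{1,2}; (5,7)→{4,7}; (6,4)→{4,8}; (8,5)→{5}. Safe: 3, 6. Place at column 6.
Row 3: attacked by (1,1)→{1,3}; (2,6)→{5,6,7}; (5,7)→{5,7}; (6,4)→{1,4,7}; (8,5)→{5}. Safe: 2, 8. Place at column 8.
Row 4: attacked by (1,1)→{1,4}; (2,6)→{4,6,8}; (3,8)→{7,8}; (5,7)→{6,7,8}; (6,4)→{2,4,6}; (8,5)→{1,5}. Safe: 3. Place at column 3.
Row 7: attacked by (1,1)→{1,7}; (2,6)→{1,6}; (3,8)→{4,8}; (4,3)→{3,6}; (5,7)→{5,7}; (6,4)→{3,4,5}; (8,5)→{4,5,6}. Safe: 2. Place at column 2.
Columns [1, 6, 8, 3, 7, 4, 2, 5], r−c [0, -4, -5, 1, -2, 2, 5, 3], r+c [2, 8, 11, 7, 12, 10, 9, 13] are all distinct, so no two queens attack.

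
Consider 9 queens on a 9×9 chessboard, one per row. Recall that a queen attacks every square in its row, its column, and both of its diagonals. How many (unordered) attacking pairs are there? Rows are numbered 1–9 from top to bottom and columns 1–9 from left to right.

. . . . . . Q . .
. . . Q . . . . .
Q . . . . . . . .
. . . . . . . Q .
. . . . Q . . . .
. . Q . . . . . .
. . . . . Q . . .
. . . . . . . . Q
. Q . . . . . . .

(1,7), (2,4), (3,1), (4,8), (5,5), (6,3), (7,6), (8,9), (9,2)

0

All columns are distinct and no two queens satisfy |Δrow| = |Δcol|, so no pair attacks.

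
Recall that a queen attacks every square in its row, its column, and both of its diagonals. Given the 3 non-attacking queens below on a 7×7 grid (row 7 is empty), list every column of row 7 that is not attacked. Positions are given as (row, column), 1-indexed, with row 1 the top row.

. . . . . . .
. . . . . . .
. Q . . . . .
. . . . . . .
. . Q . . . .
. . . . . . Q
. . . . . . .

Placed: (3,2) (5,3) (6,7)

(3,2) attacks row 7 at column 2 and diagonals 6.
(5,3) attacks row 7 at column 3 and diagonals 1, 5.
(6,7) attacks row 7 at column 7 and diagonals 6.
Attacked columns: {1, 2, 3, 5, 6, 7}. Safe: {4}.

columns 4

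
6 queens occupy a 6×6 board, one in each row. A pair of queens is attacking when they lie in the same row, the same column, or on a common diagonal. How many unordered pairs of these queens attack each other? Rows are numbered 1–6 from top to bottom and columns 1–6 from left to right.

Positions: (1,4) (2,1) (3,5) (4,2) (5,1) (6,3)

2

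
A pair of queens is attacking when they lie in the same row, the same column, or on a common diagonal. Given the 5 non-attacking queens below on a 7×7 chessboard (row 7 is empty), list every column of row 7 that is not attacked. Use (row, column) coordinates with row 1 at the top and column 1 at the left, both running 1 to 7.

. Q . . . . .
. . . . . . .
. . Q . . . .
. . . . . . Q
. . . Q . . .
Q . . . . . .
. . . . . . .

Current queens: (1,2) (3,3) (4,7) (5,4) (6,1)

columns 5

(1,2) attacks row 7 at column 2.
(3,3) attacks row 7 at column 3 and diagonals 7.
(4,7) attacks row 7 at column 7 and diagonals 4.
(5,4) attacks row 7 at column 4 and diagonals 2, 6.
(6,1) attacks row 7 at column 1 and diagonals 2.
Attacked columns: {1, 2, 3, 4, 6, 7}. Safe: {5}.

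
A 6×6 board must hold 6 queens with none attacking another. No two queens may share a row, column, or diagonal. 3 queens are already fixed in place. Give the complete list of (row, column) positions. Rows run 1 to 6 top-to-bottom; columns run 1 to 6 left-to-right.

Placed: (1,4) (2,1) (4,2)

(1,4) (2,1) (3,5) (4,2) (5,6) (6,3)

Row 3: attacked by (1,4)→{2,4,6}; (2,1)→{1,2}; (4,2)→{1,2,3}. Safe: 5. Place at column 5.
Row 5: attacked by (1,4)→{4}; (2,1)→{1,4}; (3,5)→{3,5}; (4,2)→{1,2,3}. Safe: 6. Place at column 6.
Row 6: attacked by (1,4)→{4}; (2,1)→{1,5}; (3,5)→{2,5}; (4,2)→{2,4}; (5,6)→{5,6}. Safe: 3. Place at column 3.
Columns [4, 1, 5, 2, 6, 3], r−c [-3, 1, -2, 2, -1, 3], r+c [5, 3, 8, 6, 11, 9] are all distinct, so no two queens attack.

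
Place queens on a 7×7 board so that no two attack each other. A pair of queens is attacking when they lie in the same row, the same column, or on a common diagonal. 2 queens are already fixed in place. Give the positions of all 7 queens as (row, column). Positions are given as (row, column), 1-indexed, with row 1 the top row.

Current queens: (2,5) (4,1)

Row 1: attacked by (2,5)→{4,5,6}; (4,1)→{1,4}. Safe: 2, 3, 7. Place at column 7.
Row 3: attacked by (1,7)→{5,7}; (2,5)→{4,5,6}; (4,1)→{1,2}. Safe: 3. Place at column 3.
Row 5: attacked by (1,7)→{3,7}; (2,5)→{2,5}; (3,3)→{1,3,5}; (4,1)→{1,2}. Safe: 4, 6. Place at column 6.
Row 6: attacked by (1,7)→{2,7}; (2,5)→{1,5}; (3,3)→{3,6}; (4,1)→{1,3}; (5,6)→{5,6,7}. Safe: 4. Place at column 4.
Row 7: attacked by (1,7)→{1,7}; (2,5)→{5}; (3,3)→{3,7}; (4,1)→{1,4}; (5,6)→{4,6}; (6,4)→{3,4,5}. Safe: 2. Place at column 2.
Columns [7, 5, 3, 1, 6, 4, 2], r−c [-6, -3, 0, 3, -1, 2, 5], r+c [8, 7, 6, 5, 11, 10, 9] are all distinct, so no two queens attack.

(1,7) (2,5) (3,3) (4,1) (5,6) (6,4) (7,2)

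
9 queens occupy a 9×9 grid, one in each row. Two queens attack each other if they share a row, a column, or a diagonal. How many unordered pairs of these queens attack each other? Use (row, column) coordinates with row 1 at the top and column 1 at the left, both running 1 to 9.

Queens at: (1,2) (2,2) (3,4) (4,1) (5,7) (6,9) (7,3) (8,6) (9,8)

2

Same column: (1,2)–(2,2) (column 2).
Same diagonal: (1,2)–(3,4) (|1−3| = |2−4| = 2).
Total attacking pairs: 2.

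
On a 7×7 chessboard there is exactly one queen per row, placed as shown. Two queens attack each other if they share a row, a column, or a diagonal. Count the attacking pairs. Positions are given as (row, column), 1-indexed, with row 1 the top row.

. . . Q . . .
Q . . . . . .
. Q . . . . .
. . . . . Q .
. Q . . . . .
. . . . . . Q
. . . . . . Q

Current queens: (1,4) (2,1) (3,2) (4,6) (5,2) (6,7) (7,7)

Same column: (3,2)–(5,2) (column 2); (6,7)–(7,7) (column 7).
Same diagonal: (1,4)–(3,2) (|1−3| = |4−2| = 2); (2,1)–(3,2) (|2−3| = |1−2| = 1).
Total attacking pairs: 4.

4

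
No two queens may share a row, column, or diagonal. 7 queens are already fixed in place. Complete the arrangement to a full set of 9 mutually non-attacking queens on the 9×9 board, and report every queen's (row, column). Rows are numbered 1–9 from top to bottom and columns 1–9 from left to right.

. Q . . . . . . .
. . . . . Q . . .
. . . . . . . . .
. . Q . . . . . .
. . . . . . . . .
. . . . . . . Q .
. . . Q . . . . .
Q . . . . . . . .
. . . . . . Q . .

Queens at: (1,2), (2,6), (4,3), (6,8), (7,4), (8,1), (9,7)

(1,2) (2,6) (3,9) (4,3) (5,5) (6,8) (7,4) (8,1) (9,7)

Row 3: attacked by (1,2)→{2,4}; (2,6)→{5,6,7}; (4,3)→{2,3,4}; (6,8)→{5,8}; (7,4)→{4,8}; (8,1)→{1,6}; (9,7)→{1,7}. Safe: 9. Place at column 9.
Row 5: attacked by (1,2)→{2,6}; (2,6)→{3,6,9}; (3,9)→{7,9}; (4,3)→{2,3,4}; (6,8)→{7,8,9}; (7,4)→{2,4,6}; (8,1)→{1,4}; (9,7)→{3,7}. Safe: 5. Place at column 5.
Columns [2, 6, 9, 3, 5, 8, 4, 1, 7], r−c [-1, -4, -6, 1, 0, -2, 3, 7, 2], r+c [3, 8, 12, 7, 10, 14, 11, 9, 16] are all distinct, so no two queens attack.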